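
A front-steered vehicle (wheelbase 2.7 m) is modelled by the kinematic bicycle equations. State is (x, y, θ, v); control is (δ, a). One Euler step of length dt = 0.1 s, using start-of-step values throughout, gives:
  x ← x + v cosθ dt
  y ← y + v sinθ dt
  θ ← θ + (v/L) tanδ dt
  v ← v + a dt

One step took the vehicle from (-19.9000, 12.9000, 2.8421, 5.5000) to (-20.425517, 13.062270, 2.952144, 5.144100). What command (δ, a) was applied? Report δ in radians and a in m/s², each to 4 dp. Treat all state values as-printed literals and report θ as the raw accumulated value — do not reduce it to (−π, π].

a = (v'−v)/dt = (-0.355900)/0.1 = -3.5590
Δθ = θ'−θ = 0.110044;  (v·dt/L) = 5.5000·0.1/2.7 = 0.203704
tan δ = Δθ·L/(v·dt) = 0.540216  →  δ = 0.4953

δ = 0.4953, a = -3.5590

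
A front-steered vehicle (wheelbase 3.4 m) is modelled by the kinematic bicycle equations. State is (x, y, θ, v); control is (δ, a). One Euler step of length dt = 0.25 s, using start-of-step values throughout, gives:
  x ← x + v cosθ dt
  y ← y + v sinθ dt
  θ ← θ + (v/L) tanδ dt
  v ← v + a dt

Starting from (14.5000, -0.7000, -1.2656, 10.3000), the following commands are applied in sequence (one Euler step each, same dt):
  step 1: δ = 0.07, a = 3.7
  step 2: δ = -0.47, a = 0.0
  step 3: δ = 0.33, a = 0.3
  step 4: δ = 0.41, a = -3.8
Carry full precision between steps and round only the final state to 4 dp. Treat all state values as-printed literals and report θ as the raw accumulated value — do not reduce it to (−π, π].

after step 1 (δ=0.07, a=3.7): (15.273737, -3.156004, -1.212499, 11.225000)
after step 2 (δ=-0.47, a=0.0): (16.257835, -5.784043, -1.631757, 11.225000)
after step 3 (δ=0.33, a=0.3): (16.086869, -8.585081, -1.349048, 11.300000)
after step 4 (δ=0.41, a=-3.8): (16.708186, -11.340909, -0.987921, 10.350000)

(16.7082, -11.3409, -0.9879, 10.3500)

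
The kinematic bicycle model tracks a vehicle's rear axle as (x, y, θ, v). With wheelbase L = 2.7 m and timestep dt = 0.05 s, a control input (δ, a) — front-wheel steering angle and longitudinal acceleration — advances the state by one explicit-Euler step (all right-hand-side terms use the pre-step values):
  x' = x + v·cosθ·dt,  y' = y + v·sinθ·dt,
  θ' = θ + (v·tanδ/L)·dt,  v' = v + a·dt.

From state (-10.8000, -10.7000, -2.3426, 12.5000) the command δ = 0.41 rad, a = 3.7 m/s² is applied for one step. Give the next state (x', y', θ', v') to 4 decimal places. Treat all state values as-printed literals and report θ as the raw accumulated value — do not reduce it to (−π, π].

x' = -10.8000 + 12.5000·cos(-2.3426)·0.05 = -11.2359
y' = -10.7000 + 12.5000·sin(-2.3426)·0.05 = -11.1479
θ' = -2.3426 + (12.5000/2.7)·tan(0.41)·0.05 = -2.2420
v' = 12.5000 + 3.7000·0.05 = 12.6850

(-11.2359, -11.1479, -2.2420, 12.6850)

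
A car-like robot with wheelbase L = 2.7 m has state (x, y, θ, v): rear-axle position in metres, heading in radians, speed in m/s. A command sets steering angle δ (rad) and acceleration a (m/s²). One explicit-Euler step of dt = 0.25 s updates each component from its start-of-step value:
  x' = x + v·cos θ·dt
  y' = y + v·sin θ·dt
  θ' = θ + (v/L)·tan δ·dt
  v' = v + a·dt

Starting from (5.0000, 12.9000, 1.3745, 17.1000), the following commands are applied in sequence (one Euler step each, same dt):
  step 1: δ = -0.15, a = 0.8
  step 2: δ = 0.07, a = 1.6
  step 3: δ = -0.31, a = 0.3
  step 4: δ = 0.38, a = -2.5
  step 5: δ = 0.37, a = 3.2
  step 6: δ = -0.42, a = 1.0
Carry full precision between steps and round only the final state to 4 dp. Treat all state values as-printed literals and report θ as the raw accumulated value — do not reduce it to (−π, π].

(11.3610, 36.4463, 1.2536, 18.2000)

after step 1 (δ=-0.15, a=0.8): (5.833788, 17.092901, 1.135203, 17.300000)
after step 2 (δ=0.07, a=1.6): (7.658717, 21.014032, 1.247516, 17.700000)
after step 3 (δ=-0.31, a=0.3): (9.064446, 25.209809, 0.722535, 17.775000)
after step 4 (δ=0.38, a=-2.5): (12.397845, 28.148408, 1.379901, 17.150000)
after step 5 (δ=0.37, a=3.2): (13.211346, 32.358025, 1.995814, 17.950000)
after step 6 (δ=-0.42, a=1.0): (11.360986, 36.446279, 1.253594, 18.200000)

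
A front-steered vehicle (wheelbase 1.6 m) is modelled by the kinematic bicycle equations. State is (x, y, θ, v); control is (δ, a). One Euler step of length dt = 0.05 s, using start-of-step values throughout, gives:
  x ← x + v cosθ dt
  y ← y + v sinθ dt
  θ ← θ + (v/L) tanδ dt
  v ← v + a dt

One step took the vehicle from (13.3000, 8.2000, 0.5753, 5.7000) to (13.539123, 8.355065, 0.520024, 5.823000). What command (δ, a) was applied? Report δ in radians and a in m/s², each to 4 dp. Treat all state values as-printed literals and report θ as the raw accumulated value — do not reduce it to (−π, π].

a = (v'−v)/dt = (0.123000)/0.05 = 2.4600
Δθ = θ'−θ = -0.055276;  (v·dt/L) = 5.7000·0.05/1.6 = 0.178125
tan δ = Δθ·L/(v·dt) = -0.310321  →  δ = -0.3009

δ = -0.3009, a = 2.4600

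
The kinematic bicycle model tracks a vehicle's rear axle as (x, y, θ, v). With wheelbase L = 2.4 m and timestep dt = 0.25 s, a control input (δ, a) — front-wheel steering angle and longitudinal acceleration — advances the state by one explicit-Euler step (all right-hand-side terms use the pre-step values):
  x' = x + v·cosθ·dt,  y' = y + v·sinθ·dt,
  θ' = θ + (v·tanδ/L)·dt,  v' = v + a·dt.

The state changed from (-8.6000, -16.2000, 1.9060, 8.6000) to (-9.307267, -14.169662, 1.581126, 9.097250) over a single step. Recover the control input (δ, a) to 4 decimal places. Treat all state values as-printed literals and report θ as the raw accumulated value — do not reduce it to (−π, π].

a = (v'−v)/dt = (0.497250)/0.25 = 1.9890
Δθ = θ'−θ = -0.324874;  (v·dt/L) = 8.6000·0.25/2.4 = 0.895833
tan δ = Δθ·L/(v·dt) = -0.362650  →  δ = -0.3479

δ = -0.3479, a = 1.9890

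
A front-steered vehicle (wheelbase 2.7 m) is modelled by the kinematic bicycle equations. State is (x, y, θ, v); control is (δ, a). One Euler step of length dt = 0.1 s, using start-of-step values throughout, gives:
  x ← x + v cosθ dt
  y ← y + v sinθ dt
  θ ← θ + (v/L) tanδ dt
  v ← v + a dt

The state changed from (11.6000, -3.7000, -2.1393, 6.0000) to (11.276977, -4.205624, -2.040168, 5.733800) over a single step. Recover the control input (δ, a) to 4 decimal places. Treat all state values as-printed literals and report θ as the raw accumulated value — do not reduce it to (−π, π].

a = (v'−v)/dt = (-0.266200)/0.1 = -2.6620
Δθ = θ'−θ = 0.099132;  (v·dt/L) = 6.0000·0.1/2.7 = 0.222222
tan δ = Δθ·L/(v·dt) = 0.446094  →  δ = 0.4196

δ = 0.4196, a = -2.6620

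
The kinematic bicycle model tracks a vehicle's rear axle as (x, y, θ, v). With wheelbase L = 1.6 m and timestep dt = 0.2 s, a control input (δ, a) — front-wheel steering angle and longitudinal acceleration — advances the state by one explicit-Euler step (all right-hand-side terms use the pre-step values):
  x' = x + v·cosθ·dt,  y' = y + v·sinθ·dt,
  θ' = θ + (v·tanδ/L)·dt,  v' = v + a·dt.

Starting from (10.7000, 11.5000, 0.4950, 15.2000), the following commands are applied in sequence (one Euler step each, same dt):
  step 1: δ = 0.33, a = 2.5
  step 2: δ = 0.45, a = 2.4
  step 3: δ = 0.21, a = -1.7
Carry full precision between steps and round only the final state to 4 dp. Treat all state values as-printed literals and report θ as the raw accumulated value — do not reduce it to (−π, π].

after step 1 (δ=0.33, a=2.5): (13.375105, 12.944096, 1.145797, 15.700000)
after step 2 (δ=0.45, a=2.4): (14.669789, 15.804759, 2.093793, 16.180000)
after step 3 (δ=0.21, a=-1.7): (13.053478, 18.608191, 2.524873, 15.840000)

(13.0535, 18.6082, 2.5249, 15.8400)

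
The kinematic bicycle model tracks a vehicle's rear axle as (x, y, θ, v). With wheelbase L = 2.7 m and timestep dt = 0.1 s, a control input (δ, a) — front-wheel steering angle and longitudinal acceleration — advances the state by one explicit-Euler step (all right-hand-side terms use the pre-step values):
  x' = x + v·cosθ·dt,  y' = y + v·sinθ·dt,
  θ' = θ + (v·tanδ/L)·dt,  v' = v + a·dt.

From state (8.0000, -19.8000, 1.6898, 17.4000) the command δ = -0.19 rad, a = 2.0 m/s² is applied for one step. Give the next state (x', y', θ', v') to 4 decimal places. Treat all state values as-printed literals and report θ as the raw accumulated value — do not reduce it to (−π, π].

x' = 8.0000 + 17.4000·cos(1.6898)·0.1 = 7.7934
y' = -19.8000 + 17.4000·sin(1.6898)·0.1 = -18.0723
θ' = 1.6898 + (17.4000/2.7)·tan(-0.19)·0.1 = 1.5659
v' = 17.4000 + 2.0000·0.1 = 17.6000

(7.7934, -18.0723, 1.5659, 17.6000)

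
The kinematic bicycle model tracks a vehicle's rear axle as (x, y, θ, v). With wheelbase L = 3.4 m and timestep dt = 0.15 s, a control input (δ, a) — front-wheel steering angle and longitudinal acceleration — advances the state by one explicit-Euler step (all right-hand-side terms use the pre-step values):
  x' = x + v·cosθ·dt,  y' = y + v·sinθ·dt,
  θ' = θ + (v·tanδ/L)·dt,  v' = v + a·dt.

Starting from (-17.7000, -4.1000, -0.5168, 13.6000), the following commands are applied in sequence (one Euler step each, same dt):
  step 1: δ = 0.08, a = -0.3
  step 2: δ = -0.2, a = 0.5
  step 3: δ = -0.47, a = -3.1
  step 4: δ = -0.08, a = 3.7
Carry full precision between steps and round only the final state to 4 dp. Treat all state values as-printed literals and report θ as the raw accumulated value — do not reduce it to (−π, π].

(-11.1788, -8.7050, -0.9419, 13.7200)

after step 1 (δ=0.08, a=-0.3): (-15.926414, -5.107965, -0.468697, 13.555000)
after step 2 (δ=-0.2, a=0.5): (-14.112435, -6.026434, -0.589921, 13.630000)
after step 3 (δ=-0.47, a=-3.1): (-12.413487, -7.163780, -0.895373, 13.165000)
after step 4 (δ=-0.08, a=3.7): (-11.178818, -8.704958, -0.941937, 13.720000)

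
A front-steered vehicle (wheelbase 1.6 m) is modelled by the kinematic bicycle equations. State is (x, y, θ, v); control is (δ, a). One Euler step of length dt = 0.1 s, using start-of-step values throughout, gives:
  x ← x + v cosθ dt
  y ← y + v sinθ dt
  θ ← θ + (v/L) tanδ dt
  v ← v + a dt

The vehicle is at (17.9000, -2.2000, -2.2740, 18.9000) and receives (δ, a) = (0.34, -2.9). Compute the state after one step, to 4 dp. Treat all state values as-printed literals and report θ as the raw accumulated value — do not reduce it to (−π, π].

x' = 17.9000 + 18.9000·cos(-2.2740)·0.1 = 16.6778
y' = -2.2000 + 18.9000·sin(-2.2740)·0.1 = -3.6416
θ' = -2.2740 + (18.9000/1.6)·tan(0.34)·0.1 = -1.8561
v' = 18.9000 − 2.9000·0.1 = 18.6100

(16.6778, -3.6416, -1.8561, 18.6100)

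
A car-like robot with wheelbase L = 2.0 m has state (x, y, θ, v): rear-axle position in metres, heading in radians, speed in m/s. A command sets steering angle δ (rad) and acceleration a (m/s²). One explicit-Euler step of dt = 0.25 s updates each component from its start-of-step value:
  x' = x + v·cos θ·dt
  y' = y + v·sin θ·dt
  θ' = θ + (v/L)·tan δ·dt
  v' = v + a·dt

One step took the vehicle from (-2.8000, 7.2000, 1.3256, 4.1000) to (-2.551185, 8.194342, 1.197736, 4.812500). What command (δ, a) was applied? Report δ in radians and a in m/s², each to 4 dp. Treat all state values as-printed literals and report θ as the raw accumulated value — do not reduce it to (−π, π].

a = (v'−v)/dt = (0.712500)/0.25 = 2.8500
Δθ = θ'−θ = -0.127864;  (v·dt/L) = 4.1000·0.25/2.0 = 0.512500
tan δ = Δθ·L/(v·dt) = -0.249491  →  δ = -0.2445

δ = -0.2445, a = 2.8500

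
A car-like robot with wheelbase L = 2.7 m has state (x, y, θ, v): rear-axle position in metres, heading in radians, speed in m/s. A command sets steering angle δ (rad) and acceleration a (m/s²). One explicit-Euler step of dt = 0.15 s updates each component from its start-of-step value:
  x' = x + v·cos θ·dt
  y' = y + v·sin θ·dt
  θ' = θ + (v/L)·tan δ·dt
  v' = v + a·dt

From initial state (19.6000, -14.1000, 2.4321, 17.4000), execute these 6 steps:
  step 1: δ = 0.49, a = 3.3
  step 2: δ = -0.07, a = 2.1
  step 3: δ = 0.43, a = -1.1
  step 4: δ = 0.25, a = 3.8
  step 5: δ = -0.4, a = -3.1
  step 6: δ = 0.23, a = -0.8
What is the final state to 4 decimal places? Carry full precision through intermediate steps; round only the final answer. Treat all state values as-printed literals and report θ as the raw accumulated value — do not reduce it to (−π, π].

after step 1 (δ=0.49, a=3.3): (17.619813, -12.399718, 2.947709, 17.895000)
after step 2 (δ=-0.07, a=2.1): (14.985857, -11.882539, 2.878003, 18.210000)
after step 3 (δ=0.43, a=-1.1): (12.348700, -11.170853, 3.341975, 18.045000)
after step 4 (δ=0.25, a=3.8): (9.696111, -11.709614, 3.597955, 18.615000)
after step 5 (δ=-0.4, a=-3.1): (7.189615, -12.940118, 3.160716, 18.150000)
after step 6 (δ=0.23, a=-0.8): (4.467613, -12.992179, 3.396811, 18.030000)

(4.4676, -12.9922, 3.3968, 18.0300)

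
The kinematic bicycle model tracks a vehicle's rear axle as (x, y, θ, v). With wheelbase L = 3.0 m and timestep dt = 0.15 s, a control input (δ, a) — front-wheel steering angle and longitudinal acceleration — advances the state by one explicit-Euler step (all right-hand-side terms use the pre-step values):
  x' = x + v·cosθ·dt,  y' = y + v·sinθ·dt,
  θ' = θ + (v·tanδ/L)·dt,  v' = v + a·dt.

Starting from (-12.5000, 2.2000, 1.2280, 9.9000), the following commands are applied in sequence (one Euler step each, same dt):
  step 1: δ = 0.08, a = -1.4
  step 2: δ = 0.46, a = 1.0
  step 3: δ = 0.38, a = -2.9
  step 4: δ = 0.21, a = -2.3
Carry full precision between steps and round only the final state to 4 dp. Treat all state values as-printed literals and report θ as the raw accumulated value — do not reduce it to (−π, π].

after step 1 (δ=0.08, a=-1.4): (-12.000859, 3.598600, 1.267685, 9.690000)
after step 2 (δ=0.46, a=1.0): (-11.567001, 4.985839, 1.507730, 9.840000)
after step 3 (δ=0.38, a=-2.9): (-11.473977, 6.458904, 1.704241, 9.405000)
after step 4 (δ=0.21, a=-2.3): (-11.661675, 7.857112, 1.804471, 9.060000)

(-11.6617, 7.8571, 1.8045, 9.0600)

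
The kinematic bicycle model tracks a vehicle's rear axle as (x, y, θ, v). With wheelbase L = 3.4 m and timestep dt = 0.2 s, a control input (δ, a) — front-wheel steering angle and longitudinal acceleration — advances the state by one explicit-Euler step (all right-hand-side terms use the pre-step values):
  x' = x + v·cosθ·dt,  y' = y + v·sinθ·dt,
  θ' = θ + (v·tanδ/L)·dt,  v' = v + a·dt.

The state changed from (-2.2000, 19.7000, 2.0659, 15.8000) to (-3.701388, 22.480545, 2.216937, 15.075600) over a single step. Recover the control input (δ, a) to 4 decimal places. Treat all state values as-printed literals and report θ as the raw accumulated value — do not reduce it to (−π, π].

δ = 0.1611, a = -3.6220

a = (v'−v)/dt = (-0.724400)/0.2 = -3.6220
Δθ = θ'−θ = 0.151037;  (v·dt/L) = 15.8000·0.2/3.4 = 0.929412
tan δ = Δθ·L/(v·dt) = 0.162508  →  δ = 0.1611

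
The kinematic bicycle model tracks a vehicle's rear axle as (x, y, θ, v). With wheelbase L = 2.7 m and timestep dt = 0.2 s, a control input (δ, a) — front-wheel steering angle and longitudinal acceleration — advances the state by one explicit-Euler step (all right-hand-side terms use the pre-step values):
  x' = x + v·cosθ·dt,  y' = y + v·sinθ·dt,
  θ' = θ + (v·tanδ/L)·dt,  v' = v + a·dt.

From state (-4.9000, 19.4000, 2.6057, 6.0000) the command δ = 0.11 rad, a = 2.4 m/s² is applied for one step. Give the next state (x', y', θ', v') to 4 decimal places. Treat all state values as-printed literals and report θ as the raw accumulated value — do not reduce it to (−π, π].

(-5.9318, 20.0127, 2.6548, 6.4800)

x' = -4.9000 + 6.0000·cos(2.6057)·0.2 = -5.9318
y' = 19.4000 + 6.0000·sin(2.6057)·0.2 = 20.0127
θ' = 2.6057 + (6.0000/2.7)·tan(0.11)·0.2 = 2.6548
v' = 6.0000 + 2.4000·0.2 = 6.4800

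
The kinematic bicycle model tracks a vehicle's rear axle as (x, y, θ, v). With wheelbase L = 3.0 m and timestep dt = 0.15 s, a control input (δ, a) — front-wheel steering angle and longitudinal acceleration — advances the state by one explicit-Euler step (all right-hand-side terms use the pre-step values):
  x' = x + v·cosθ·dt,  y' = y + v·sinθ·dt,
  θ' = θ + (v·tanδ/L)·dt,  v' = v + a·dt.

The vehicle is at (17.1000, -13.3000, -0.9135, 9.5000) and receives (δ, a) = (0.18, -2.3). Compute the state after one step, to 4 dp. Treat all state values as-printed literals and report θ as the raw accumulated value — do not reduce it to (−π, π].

(17.9706, -14.4281, -0.8271, 9.1550)

x' = 17.1000 + 9.5000·cos(-0.9135)·0.15 = 17.9706
y' = -13.3000 + 9.5000·sin(-0.9135)·0.15 = -14.4281
θ' = -0.9135 + (9.5000/3.0)·tan(0.18)·0.15 = -0.8271
v' = 9.5000 − 2.3000·0.15 = 9.1550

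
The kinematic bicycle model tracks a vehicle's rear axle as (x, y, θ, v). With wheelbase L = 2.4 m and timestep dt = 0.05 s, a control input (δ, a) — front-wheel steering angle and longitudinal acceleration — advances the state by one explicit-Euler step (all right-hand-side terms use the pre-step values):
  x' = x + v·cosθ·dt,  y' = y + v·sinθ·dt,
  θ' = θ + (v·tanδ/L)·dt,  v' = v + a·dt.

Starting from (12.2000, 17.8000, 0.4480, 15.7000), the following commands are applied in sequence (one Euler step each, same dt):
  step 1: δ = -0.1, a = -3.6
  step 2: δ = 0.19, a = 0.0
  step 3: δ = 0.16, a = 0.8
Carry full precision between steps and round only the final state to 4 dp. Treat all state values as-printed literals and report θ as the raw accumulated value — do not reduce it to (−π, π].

after step 1 (δ=-0.1, a=-3.6): (12.907532, 18.140034, 0.415182, 15.520000)
after step 2 (δ=0.19, a=0.0): (13.617606, 18.453038, 0.477366, 15.520000)
after step 3 (δ=0.16, a=0.8): (14.306855, 18.809564, 0.529545, 15.560000)

(14.3069, 18.8096, 0.5295, 15.5600)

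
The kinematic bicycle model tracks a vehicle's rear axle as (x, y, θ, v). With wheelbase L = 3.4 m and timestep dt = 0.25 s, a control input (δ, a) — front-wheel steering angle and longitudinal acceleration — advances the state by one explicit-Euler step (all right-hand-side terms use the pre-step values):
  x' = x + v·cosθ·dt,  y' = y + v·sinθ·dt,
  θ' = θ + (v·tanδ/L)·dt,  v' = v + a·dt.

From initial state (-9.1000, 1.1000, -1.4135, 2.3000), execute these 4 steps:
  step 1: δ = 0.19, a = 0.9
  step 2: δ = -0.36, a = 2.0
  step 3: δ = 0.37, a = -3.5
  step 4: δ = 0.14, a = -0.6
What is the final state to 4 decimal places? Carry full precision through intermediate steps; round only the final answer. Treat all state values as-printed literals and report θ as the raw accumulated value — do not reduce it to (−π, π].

(-8.6903, -1.3647, -1.3423, 2.0000)

after step 1 (δ=0.19, a=0.9): (-9.009927, 0.532099, -1.380975, 2.525000)
after step 2 (δ=-0.36, a=2.0): (-8.890821, -0.087813, -1.450859, 3.025000)
after step 3 (δ=0.37, a=-3.5): (-8.800336, -0.838630, -1.364588, 2.150000)
after step 4 (δ=0.14, a=-0.6): (-8.690282, -1.364743, -1.342310, 2.000000)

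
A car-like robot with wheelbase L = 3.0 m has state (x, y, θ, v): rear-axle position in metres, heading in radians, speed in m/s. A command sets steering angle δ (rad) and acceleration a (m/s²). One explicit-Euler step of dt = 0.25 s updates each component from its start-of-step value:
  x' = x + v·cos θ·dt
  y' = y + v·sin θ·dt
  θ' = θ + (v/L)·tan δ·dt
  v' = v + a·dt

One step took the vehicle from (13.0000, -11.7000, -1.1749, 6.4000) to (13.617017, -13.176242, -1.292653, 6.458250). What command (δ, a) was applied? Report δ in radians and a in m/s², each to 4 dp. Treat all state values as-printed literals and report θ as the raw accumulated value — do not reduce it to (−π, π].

δ = -0.2173, a = 0.2330

a = (v'−v)/dt = (0.058250)/0.25 = 0.2330
Δθ = θ'−θ = -0.117753;  (v·dt/L) = 6.4000·0.25/3.0 = 0.533333
tan δ = Δθ·L/(v·dt) = -0.220787  →  δ = -0.2173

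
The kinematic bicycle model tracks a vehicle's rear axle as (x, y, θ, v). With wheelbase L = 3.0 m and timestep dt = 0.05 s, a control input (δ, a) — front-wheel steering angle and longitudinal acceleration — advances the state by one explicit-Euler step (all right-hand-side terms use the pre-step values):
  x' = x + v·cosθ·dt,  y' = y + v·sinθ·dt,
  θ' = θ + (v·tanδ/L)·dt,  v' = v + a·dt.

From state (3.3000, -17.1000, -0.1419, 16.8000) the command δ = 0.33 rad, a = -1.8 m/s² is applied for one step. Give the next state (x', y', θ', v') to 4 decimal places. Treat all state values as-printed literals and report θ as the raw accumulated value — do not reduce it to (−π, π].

(4.1316, -17.2188, -0.0460, 16.7100)

x' = 3.3000 + 16.8000·cos(-0.1419)·0.05 = 4.1316
y' = -17.1000 + 16.8000·sin(-0.1419)·0.05 = -17.2188
θ' = -0.1419 + (16.8000/3.0)·tan(0.33)·0.05 = -0.0460
v' = 16.8000 − 1.8000·0.05 = 16.7100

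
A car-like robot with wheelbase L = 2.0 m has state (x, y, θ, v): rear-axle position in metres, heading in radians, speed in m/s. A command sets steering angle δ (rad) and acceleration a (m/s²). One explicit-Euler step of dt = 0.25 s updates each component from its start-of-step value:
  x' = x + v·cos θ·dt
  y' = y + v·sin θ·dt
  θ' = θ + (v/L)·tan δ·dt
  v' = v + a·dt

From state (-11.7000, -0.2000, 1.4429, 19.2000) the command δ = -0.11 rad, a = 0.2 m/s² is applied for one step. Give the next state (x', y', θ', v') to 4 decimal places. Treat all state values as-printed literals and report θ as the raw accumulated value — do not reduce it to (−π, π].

x' = -11.7000 + 19.2000·cos(1.4429)·0.25 = -11.0878
y' = -0.2000 + 19.2000·sin(1.4429)·0.25 = 4.5608
θ' = 1.4429 + (19.2000/2.0)·tan(-0.11)·0.25 = 1.1778
v' = 19.2000 + 0.2000·0.25 = 19.2500

(-11.0878, 4.5608, 1.1778, 19.2500)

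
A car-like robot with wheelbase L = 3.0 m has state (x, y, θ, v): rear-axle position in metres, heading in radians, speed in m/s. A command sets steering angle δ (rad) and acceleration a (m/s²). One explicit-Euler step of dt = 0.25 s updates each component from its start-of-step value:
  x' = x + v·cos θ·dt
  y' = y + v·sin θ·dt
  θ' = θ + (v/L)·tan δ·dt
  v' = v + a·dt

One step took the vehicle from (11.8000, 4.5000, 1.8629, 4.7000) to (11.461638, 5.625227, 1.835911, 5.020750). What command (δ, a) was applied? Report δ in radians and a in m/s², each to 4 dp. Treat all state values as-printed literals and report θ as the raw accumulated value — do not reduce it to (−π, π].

a = (v'−v)/dt = (0.320750)/0.25 = 1.2830
Δθ = θ'−θ = -0.026989;  (v·dt/L) = 4.7000·0.25/3.0 = 0.391667
tan δ = Δθ·L/(v·dt) = -0.068908  →  δ = -0.0688

δ = -0.0688, a = 1.2830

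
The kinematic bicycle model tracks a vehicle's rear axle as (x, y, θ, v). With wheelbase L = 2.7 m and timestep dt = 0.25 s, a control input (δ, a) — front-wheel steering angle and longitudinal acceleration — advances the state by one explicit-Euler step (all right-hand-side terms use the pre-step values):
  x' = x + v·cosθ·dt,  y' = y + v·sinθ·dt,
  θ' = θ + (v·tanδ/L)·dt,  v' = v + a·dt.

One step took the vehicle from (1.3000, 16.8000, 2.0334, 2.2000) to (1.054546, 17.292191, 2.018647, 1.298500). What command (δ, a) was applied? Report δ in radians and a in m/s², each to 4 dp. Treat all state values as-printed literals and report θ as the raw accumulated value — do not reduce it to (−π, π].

a = (v'−v)/dt = (-0.901500)/0.25 = -3.6060
Δθ = θ'−θ = -0.014753;  (v·dt/L) = 2.2000·0.25/2.7 = 0.203704
tan δ = Δθ·L/(v·dt) = -0.072424  →  δ = -0.0723

δ = -0.0723, a = -3.6060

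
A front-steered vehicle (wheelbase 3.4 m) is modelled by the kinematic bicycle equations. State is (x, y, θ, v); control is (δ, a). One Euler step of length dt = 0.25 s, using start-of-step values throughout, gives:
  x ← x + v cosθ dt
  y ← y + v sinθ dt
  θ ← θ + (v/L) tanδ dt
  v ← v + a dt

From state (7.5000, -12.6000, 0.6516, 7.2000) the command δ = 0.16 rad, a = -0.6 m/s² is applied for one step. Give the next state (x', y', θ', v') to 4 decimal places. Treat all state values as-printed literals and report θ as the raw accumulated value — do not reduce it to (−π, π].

x' = 7.5000 + 7.2000·cos(0.6516)·0.25 = 8.9312
y' = -12.6000 + 7.2000·sin(0.6516)·0.25 = -11.5084
θ' = 0.6516 + (7.2000/3.4)·tan(0.16)·0.25 = 0.7370
v' = 7.2000 − 0.6000·0.25 = 7.0500

(8.9312, -11.5084, 0.7370, 7.0500)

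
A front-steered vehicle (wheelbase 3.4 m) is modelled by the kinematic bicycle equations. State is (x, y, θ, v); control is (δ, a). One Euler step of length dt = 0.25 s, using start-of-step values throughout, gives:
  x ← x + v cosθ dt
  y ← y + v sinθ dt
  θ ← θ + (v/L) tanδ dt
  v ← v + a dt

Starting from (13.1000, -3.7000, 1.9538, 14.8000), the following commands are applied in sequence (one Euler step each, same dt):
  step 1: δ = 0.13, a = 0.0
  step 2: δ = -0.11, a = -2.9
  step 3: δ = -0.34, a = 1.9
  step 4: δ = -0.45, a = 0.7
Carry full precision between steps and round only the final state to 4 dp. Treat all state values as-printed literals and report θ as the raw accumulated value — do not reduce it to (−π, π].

(8.3334, 9.8018, 1.0930, 14.7250)

after step 1 (δ=0.13, a=0.0): (11.717280, -0.268079, 2.096073, 14.800000)
after step 2 (δ=-0.11, a=-2.9): (9.861906, 2.933107, 1.975882, 14.075000)
after step 3 (δ=-0.34, a=1.9): (8.475176, 6.167080, 1.609790, 14.550000)
after step 4 (δ=-0.45, a=0.7): (8.333371, 9.801815, 1.092992, 14.725000)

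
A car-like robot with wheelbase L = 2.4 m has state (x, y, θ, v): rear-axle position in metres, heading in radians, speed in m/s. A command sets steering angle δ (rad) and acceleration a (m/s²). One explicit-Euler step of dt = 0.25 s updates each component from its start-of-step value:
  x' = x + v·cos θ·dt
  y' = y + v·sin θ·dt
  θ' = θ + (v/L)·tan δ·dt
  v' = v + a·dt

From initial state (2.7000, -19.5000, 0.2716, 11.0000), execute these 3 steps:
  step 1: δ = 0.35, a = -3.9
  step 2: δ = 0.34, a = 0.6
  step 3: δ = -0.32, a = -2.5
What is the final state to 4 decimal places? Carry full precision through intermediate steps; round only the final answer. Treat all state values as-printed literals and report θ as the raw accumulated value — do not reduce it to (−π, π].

(8.5276, -14.9491, 0.7080, 9.5500)

after step 1 (δ=0.35, a=-3.9): (5.349193, -18.762249, 0.689862, 10.025000)
after step 2 (δ=0.34, a=0.6): (7.282349, -17.167195, 1.059259, 10.175000)
after step 3 (δ=-0.32, a=-2.5): (8.527561, -14.949063, 0.708021, 9.550000)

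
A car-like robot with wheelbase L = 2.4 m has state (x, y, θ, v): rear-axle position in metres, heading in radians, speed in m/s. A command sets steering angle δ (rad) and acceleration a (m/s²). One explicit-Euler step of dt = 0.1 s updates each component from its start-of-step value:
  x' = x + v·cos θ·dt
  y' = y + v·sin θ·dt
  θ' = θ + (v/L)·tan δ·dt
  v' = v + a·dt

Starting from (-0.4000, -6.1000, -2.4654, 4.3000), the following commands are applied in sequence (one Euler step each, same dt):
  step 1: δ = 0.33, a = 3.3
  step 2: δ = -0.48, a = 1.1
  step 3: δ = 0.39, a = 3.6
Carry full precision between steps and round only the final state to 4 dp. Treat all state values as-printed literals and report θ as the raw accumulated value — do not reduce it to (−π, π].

(-1.4591, -6.9624, -2.4233, 5.1000)

after step 1 (δ=0.33, a=3.3): (-0.735383, -6.369106, -2.404031, 4.630000)
after step 2 (δ=-0.48, a=1.1): (-1.078054, -6.680467, -2.504465, 4.740000)
after step 3 (δ=0.39, a=3.6): (-1.459059, -6.962444, -2.423282, 5.100000)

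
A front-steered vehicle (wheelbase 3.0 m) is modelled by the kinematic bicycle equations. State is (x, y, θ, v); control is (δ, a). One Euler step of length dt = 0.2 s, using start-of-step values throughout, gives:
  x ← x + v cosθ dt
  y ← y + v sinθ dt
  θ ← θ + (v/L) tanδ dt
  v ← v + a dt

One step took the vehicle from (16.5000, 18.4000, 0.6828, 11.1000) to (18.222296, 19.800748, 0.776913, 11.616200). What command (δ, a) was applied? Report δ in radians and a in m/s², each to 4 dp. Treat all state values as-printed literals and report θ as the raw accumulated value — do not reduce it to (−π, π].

δ = 0.1265, a = 2.5810

a = (v'−v)/dt = (0.516200)/0.2 = 2.5810
Δθ = θ'−θ = 0.094113;  (v·dt/L) = 11.1000·0.2/3.0 = 0.740000
tan δ = Δθ·L/(v·dt) = 0.127180  →  δ = 0.1265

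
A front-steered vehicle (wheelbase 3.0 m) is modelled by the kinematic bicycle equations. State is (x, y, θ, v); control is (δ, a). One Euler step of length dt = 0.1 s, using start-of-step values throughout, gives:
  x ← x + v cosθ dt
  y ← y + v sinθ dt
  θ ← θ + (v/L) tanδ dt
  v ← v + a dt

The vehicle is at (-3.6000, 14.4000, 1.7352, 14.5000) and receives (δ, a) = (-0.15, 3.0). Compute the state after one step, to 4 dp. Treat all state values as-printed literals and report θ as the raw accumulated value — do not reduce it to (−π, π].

x' = -3.6000 + 14.5000·cos(1.7352)·0.1 = -3.8373
y' = 14.4000 + 14.5000·sin(1.7352)·0.1 = 15.8304
θ' = 1.7352 + (14.5000/3.0)·tan(-0.15)·0.1 = 1.6622
v' = 14.5000 + 3.0000·0.1 = 14.8000

(-3.8373, 15.8304, 1.6622, 14.8000)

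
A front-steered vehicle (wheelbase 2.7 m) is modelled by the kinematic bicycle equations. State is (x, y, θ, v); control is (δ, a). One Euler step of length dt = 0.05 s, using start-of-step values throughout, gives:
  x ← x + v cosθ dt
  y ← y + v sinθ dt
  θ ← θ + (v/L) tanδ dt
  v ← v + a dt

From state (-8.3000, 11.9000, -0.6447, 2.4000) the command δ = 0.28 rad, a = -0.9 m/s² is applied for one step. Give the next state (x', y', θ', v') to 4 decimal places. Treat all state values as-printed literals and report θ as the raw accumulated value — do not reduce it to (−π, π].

x' = -8.3000 + 2.4000·cos(-0.6447)·0.05 = -8.2041
y' = 11.9000 + 2.4000·sin(-0.6447)·0.05 = 11.8279
θ' = -0.6447 + (2.4000/2.7)·tan(0.28)·0.05 = -0.6319
v' = 2.4000 − 0.9000·0.05 = 2.3550

(-8.2041, 11.8279, -0.6319, 2.3550)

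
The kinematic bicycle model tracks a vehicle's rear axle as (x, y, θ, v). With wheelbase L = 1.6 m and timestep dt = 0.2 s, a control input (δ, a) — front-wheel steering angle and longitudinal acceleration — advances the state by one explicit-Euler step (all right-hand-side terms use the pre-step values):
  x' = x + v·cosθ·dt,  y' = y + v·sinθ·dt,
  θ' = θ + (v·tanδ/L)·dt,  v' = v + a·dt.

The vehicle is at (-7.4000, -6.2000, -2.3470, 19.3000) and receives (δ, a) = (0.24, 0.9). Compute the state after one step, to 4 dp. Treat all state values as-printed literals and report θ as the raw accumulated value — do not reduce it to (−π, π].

x' = -7.4000 + 19.3000·cos(-2.3470)·0.2 = -10.1042
y' = -6.2000 + 19.3000·sin(-2.3470)·0.2 = -8.9544
θ' = -2.3470 + (19.3000/1.6)·tan(0.24)·0.2 = -1.7566
v' = 19.3000 + 0.9000·0.2 = 19.4800

(-10.1042, -8.9544, -1.7566, 19.4800)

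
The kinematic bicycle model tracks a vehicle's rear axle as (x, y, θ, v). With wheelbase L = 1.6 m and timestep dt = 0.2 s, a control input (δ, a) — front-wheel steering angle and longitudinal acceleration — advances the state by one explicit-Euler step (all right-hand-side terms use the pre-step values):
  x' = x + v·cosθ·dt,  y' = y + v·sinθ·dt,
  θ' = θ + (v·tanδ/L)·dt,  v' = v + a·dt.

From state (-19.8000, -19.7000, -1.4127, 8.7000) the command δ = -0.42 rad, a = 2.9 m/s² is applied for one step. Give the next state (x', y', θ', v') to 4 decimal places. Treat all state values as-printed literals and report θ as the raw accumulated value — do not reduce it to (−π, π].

x' = -19.8000 + 8.7000·cos(-1.4127)·0.2 = -19.5261
y' = -19.7000 + 8.7000·sin(-1.4127)·0.2 = -21.4183
θ' = -1.4127 + (8.7000/1.6)·tan(-0.42)·0.2 = -1.8983
v' = 8.7000 + 2.9000·0.2 = 9.2800

(-19.5261, -21.4183, -1.8983, 9.2800)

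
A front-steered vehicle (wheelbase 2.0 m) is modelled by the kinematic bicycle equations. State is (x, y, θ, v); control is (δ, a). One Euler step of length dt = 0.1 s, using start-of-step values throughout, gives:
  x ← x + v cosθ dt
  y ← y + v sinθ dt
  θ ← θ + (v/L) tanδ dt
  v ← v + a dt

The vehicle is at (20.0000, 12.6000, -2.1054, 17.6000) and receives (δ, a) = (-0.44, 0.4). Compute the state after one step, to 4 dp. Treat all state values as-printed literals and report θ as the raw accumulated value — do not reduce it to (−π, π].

x' = 20.0000 + 17.6000·cos(-2.1054)·0.1 = 19.1033
y' = 12.6000 + 17.6000·sin(-2.1054)·0.1 = 11.0856
θ' = -2.1054 + (17.6000/2.0)·tan(-0.44)·0.1 = -2.5197
v' = 17.6000 + 0.4000·0.1 = 17.6400

(19.1033, 11.0856, -2.5197, 17.6400)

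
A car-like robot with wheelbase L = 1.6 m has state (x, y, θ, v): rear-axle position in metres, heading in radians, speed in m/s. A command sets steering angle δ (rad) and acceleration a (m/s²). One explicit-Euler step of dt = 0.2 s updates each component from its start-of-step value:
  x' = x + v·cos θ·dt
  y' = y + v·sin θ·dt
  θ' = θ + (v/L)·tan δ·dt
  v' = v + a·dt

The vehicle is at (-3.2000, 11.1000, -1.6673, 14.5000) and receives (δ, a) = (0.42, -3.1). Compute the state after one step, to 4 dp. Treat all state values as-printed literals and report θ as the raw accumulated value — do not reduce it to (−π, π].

x' = -3.2000 + 14.5000·cos(-1.6673)·0.2 = -3.4794
y' = 11.1000 + 14.5000·sin(-1.6673)·0.2 = 8.2135
θ' = -1.6673 + (14.5000/1.6)·tan(0.42)·0.2 = -0.8579
v' = 14.5000 − 3.1000·0.2 = 13.8800

(-3.4794, 8.2135, -0.8579, 13.8800)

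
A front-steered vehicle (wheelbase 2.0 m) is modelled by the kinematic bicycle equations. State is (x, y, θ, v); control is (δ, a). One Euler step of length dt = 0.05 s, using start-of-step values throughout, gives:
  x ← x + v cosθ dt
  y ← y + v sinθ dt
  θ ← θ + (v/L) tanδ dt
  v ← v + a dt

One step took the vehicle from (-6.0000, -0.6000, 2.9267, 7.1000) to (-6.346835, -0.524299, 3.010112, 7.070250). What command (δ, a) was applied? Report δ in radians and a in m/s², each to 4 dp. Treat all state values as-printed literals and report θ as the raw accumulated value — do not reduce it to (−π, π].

δ = 0.4393, a = -0.5950

a = (v'−v)/dt = (-0.029750)/0.05 = -0.5950
Δθ = θ'−θ = 0.083412;  (v·dt/L) = 7.1000·0.05/2.0 = 0.177500
tan δ = Δθ·L/(v·dt) = 0.469927  →  δ = 0.4393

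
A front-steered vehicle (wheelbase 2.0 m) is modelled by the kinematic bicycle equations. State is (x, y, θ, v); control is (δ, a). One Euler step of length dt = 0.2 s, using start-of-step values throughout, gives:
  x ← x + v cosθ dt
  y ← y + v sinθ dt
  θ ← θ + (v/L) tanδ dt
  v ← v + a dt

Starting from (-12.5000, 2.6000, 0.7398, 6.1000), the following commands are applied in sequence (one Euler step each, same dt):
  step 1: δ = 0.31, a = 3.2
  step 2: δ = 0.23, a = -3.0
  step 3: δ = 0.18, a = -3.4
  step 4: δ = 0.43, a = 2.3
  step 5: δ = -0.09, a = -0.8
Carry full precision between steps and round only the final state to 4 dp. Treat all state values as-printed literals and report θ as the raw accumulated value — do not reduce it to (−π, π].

after step 1 (δ=0.31, a=3.2): (-11.598904, 3.422451, 0.935200, 6.740000)
after step 2 (δ=0.23, a=-3.0): (-10.798653, 4.507211, 1.093012, 6.140000)
after step 3 (δ=0.18, a=-3.4): (-10.234004, 5.597694, 1.204742, 5.460000)
after step 4 (δ=0.43, a=2.3): (-9.843139, 6.617346, 1.455149, 5.920000)
after step 5 (δ=-0.09, a=-0.8): (-9.706518, 7.793437, 1.401724, 5.760000)

(-9.7065, 7.7934, 1.4017, 5.7600)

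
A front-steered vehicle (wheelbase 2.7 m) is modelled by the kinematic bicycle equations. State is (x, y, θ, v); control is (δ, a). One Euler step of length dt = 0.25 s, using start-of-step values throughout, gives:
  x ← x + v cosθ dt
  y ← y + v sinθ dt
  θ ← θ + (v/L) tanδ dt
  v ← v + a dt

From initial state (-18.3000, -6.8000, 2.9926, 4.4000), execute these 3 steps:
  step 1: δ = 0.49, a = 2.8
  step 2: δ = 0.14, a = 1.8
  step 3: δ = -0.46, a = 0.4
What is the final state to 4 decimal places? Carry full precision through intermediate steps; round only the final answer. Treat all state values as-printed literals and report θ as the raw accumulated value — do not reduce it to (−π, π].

(-22.0347, -6.9103, 3.0218, 5.6500)

after step 1 (δ=0.49, a=2.8): (-19.387813, -6.636714, 3.209906, 5.100000)
after step 2 (δ=0.14, a=1.8): (-20.659839, -6.723746, 3.276453, 5.550000)
after step 3 (δ=-0.46, a=0.4): (-22.034741, -6.910298, 3.021847, 5.650000)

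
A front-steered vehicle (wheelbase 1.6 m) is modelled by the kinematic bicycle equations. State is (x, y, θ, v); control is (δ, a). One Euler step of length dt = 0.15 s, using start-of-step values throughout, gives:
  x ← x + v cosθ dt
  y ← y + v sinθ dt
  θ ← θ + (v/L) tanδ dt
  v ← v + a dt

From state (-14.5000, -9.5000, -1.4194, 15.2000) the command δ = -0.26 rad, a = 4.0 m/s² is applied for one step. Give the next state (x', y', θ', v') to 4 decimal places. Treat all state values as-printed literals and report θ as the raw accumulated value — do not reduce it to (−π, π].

x' = -14.5000 + 15.2000·cos(-1.4194)·0.15 = -14.1561
y' = -9.5000 + 15.2000·sin(-1.4194)·0.15 = -11.7539
θ' = -1.4194 + (15.2000/1.6)·tan(-0.26)·0.15 = -1.7985
v' = 15.2000 + 4.0000·0.15 = 15.8000

(-14.1561, -11.7539, -1.7985, 15.8000)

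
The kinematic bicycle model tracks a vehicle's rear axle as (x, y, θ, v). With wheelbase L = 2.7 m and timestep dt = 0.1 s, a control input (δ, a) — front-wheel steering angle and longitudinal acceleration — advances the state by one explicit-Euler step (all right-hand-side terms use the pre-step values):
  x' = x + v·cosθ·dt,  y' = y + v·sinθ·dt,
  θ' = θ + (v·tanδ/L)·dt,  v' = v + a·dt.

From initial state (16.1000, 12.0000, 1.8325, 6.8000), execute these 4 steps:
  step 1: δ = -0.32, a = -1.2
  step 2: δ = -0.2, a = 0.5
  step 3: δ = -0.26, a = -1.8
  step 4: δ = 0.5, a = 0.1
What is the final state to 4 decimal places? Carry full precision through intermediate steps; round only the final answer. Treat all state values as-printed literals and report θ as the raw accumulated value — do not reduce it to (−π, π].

after step 1 (δ=-0.32, a=-1.2): (15.924066, 12.656846, 1.749039, 6.680000)
after step 2 (δ=-0.2, a=0.5): (15.805629, 13.314263, 1.698887, 6.730000)
after step 3 (δ=-0.26, a=-1.8): (15.719660, 13.981750, 1.632579, 6.550000)
after step 4 (δ=0.5, a=0.1): (15.679218, 14.635500, 1.765108, 6.560000)

(15.6792, 14.6355, 1.7651, 6.5600)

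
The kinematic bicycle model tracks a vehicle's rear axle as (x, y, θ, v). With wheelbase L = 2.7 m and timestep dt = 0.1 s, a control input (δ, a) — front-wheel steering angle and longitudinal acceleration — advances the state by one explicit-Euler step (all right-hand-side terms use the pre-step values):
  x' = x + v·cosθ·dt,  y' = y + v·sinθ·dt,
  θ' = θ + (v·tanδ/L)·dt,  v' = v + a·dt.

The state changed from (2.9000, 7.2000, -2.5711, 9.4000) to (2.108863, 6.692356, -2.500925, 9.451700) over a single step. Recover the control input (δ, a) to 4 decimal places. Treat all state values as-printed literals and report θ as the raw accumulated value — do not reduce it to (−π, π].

a = (v'−v)/dt = (0.051700)/0.1 = 0.5170
Δθ = θ'−θ = 0.070175;  (v·dt/L) = 9.4000·0.1/2.7 = 0.348148
tan δ = Δθ·L/(v·dt) = 0.201566  →  δ = 0.1989

δ = 0.1989, a = 0.5170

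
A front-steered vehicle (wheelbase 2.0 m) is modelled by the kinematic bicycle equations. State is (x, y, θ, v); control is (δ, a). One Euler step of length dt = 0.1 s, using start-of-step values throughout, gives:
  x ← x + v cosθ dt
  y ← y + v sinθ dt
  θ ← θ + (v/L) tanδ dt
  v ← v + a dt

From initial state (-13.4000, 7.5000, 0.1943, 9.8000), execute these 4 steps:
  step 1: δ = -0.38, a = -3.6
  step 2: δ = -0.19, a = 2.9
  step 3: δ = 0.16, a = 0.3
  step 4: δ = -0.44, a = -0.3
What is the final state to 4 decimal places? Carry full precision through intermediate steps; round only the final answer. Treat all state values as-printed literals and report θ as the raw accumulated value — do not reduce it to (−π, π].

(-9.5497, 7.5850, -0.2434, 9.7300)

after step 1 (δ=-0.38, a=-3.6): (-12.438441, 7.689218, -0.001412, 9.440000)
after step 2 (δ=-0.19, a=2.9): (-11.494442, 7.687885, -0.092187, 9.730000)
after step 3 (δ=0.16, a=0.3): (-10.525573, 7.598314, -0.013676, 9.760000)
after step 4 (δ=-0.44, a=-0.3): (-9.549664, 7.584966, -0.243417, 9.730000)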